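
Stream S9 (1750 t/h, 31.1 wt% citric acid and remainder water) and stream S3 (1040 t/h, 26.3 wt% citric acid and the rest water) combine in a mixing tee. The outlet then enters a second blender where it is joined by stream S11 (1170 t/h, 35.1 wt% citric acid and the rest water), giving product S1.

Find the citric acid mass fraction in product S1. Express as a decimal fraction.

Overall, product flow = 3960 t/h.
citric acid in = 1750×0.311 + 1040×0.263 + 1170×0.351 = 1228.4 t/h.
citric acid fraction in S1 = 0.310.

0.310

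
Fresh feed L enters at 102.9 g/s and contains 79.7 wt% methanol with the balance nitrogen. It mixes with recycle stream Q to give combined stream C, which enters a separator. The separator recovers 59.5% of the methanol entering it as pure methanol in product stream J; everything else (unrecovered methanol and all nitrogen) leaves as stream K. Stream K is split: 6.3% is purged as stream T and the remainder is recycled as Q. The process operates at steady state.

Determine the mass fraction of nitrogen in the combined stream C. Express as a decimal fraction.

0.715

nitrogen enters only via L and leaves only via the purge: 102.9×0.203 = 0.063×(nitrogen in K), and the separator passes all nitrogen, so nitrogen in C = nitrogen in K = 331.57 g/s.
methanol in C: m_A = 102.9×0.797 + (1−0.063)·(1−0.595)·m_A, so m_A = 82.011/0.6205 = 132.17 g/s.
C = 132.17 + 331.57 = 463.73 g/s.
nitrogen fraction in C = 331.57/463.73 = 0.715.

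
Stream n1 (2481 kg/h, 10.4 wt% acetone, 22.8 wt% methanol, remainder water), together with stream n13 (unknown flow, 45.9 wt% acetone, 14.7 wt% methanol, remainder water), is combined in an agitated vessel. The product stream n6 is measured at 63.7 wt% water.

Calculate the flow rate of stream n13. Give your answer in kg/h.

Let n13 be the unknown flow. Total out = 2481 + n13.
water balance: 1657.3 + 0.394·n13 = 0.637·(2481 + n13)
(0.394 − 0.637)·n13 = 0.637×2481 − 1657.3 = -76.911
n13 = -76.911 / -0.243 = 316.51 kg/h

316.5 kg/h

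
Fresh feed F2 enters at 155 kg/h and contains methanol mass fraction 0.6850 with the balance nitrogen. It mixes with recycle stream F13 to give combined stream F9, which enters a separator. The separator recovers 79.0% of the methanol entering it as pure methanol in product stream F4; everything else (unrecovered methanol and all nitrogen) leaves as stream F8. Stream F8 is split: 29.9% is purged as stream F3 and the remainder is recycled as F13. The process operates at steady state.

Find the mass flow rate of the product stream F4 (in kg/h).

98.36 kg/h

methanol in F9: m_A = 155×0.685 + (1−0.299)·(1−0.790)·m_A, so m_A = 106.18/0.8528 = 124.5 kg/h.
Product F4 = 0.790×124.5 = 98.357 kg/h.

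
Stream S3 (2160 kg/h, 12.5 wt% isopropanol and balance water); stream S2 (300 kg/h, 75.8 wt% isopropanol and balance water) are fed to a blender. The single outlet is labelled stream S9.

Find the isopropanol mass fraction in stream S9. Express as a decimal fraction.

Total flow out = 2160 + 300 = 2460 kg/h.
isopropanol in = 2160×0.125 + 300×0.758 = 497.4 kg/h.
isopropanol mass fraction in S9 = 497.4/2460 = 0.202.

0.202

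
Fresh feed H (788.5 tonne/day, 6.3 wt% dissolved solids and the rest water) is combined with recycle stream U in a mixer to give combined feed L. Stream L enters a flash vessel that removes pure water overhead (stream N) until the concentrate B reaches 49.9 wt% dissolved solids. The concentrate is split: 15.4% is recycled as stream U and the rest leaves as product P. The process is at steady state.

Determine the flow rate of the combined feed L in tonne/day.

Overall dissolved solids balance (none leaves overhead): dissolved solids in fresh feed = dissolved solids in product, i.e. 788.5×0.063 = (1−0.154)·B·0.499.
B = 49.675/(0.499×0.846) = 117.67 tonne/day.
Recycle U = 0.154×117.67 = 18.121 tonne/day.
Combined feed L = 788.5 + 18.121 = 806.62 tonne/day.

806.6 tonne/day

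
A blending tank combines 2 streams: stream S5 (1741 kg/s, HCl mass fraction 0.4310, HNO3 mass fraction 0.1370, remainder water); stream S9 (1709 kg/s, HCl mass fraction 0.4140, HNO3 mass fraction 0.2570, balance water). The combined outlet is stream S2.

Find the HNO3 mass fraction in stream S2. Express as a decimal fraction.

0.1964

Total flow out = 1741 + 1709 = 3450 kg/s.
HNO3 in = 1741×0.137 + 1709×0.257 = 677.73 kg/s.
HNO3 mass fraction in S2 = 677.73/3450 = 0.1964.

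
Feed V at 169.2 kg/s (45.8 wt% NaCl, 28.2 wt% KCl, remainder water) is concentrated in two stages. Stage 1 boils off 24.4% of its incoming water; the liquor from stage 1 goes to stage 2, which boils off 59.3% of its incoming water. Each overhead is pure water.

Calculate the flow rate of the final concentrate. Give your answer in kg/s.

138.7 kg/s

water in feed = 169.2×0.260 = 43.992 kg/s.
After stage 1: water left = (1−0.244)×43.992 = 33.258; stream total = 158.47 kg/s.
After stage 2: water left = (1−0.593)×33.258 = 13.536; final concentrate = 138.74 kg/s.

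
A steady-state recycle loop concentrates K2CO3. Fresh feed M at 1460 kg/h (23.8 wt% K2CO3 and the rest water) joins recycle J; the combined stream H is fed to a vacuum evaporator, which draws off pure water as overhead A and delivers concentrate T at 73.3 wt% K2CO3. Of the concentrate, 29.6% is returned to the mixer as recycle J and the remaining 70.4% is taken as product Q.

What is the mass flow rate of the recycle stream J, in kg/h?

199.3 kg/h

Overall K2CO3 balance (none leaves overhead): K2CO3 in fresh feed = K2CO3 in product, i.e. 1460×0.238 = (1−0.296)·T·0.733.
T = 347.48/(0.733×0.704) = 673.37 kg/h.
Recycle J = 0.296×673.37 = 199.32 kg/h.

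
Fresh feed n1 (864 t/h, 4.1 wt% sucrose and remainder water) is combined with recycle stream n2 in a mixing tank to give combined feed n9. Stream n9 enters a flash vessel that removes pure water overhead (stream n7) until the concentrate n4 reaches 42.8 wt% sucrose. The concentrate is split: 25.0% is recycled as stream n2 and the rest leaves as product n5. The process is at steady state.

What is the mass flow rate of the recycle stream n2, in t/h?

Overall sucrose balance (none leaves overhead): sucrose in fresh feed = sucrose in product, i.e. 864×0.041 = (1−0.250)·n4·0.428.
n4 = 35.424/(0.428×0.750) = 110.36 t/h.
Recycle n2 = 0.250×110.36 = 27.589 t/h.

27.59 t/h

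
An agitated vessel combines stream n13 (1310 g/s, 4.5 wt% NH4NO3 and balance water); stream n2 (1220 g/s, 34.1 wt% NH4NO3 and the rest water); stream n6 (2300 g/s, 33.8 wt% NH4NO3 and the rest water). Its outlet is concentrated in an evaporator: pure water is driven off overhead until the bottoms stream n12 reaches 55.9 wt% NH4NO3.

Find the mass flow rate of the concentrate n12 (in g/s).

2240 g/s

NH4NO3 entering = 1310×0.045 + 1220×0.341 + 2300×0.338 = 1252.4 g/s.
All NH4NO3 reports to n12, so n12 = 1252.4/0.559 = 2240.4 g/s.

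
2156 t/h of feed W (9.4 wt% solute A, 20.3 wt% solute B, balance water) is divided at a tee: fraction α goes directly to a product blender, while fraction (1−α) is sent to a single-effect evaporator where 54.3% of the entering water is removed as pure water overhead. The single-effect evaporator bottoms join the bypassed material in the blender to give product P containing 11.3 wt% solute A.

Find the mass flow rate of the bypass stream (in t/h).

All 2156×0.094 = 202.66 t/h of solute A reaches P, so P = 202.66/0.113 = 1793.5 t/h and vapour = 362.51 t/h.
The evaporator receives (1−α)·2156 of feed at 0.703 water and removes 0.543 of that water:
0.543×0.703×(1−α)×2156 = 362.51
(1−α) = 362.51/823.01 = 0.4405;  α = 0.5595.
Bypass flow = 0.5595×2156 = 1206.3 t/h.

1206 t/h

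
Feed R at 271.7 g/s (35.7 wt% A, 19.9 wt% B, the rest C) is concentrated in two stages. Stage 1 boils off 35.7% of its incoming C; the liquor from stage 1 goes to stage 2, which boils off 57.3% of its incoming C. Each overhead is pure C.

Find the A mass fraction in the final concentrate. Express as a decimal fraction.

0.5266

C in feed = 271.7×0.444 = 120.63 g/s.
After stage 1: C left = (1−0.357)×120.63 = 77.568; stream total = 228.63 g/s.
After stage 2: C left = (1−0.573)×77.568 = 33.122; final concentrate = 184.19 g/s.
A fraction = 96.997/184.19 = 0.5266.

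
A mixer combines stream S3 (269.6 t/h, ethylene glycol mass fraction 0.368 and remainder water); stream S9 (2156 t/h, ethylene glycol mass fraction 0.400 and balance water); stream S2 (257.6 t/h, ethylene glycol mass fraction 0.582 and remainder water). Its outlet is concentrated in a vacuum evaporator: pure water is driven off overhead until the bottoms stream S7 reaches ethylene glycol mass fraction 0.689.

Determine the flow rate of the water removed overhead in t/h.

ethylene glycol entering = 269.6×0.368 + 2156×0.400 + 257.6×0.582 = 1111.5 t/h.
All ethylene glycol reports to S7, so S7 = 1111.5/0.689 = 1613.3 t/h.
Total feed = 2683.2 t/h; overhead = 2683.2 − 1613.3 = 1069.9 t/h.

1070 t/h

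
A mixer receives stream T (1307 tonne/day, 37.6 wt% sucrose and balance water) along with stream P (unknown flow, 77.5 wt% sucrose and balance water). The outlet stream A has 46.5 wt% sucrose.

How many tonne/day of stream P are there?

Let P be the unknown flow. Total out = 1307 + P.
sucrose balance: 491.43 + 0.775·P = 0.465·(1307 + P)
(0.775 − 0.465)·P = 0.465×1307 − 491.43 = 116.32
P = 116.32 / 0.310 = 375.24 tonne/day

375.2 tonne/day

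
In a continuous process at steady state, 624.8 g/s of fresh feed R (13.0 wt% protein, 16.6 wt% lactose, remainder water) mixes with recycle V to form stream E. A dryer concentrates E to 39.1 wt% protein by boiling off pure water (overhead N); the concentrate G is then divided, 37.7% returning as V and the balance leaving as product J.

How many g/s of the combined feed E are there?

750.5 g/s

Overall protein balance (none leaves overhead): protein in fresh feed = protein in product, i.e. 624.8×0.130 = (1−0.377)·G·0.391.
G = 81.224/(0.391×0.623) = 333.44 g/s.
Recycle V = 0.377×333.44 = 125.71 g/s.
Combined feed E = 624.8 + 125.71 = 750.51 g/s.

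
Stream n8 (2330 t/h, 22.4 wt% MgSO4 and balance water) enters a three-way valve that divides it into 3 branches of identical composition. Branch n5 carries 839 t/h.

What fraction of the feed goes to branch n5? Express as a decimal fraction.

0.360

Fraction to n5 = 839/2330 = 0.3601.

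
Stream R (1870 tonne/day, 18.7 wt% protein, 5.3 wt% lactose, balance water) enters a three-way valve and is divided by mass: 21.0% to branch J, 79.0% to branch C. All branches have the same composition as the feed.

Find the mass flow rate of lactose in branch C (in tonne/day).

78.3 tonne/day

Branch C total = 0.790×1870 = 1477.3 tonne/day.
lactose in C = 0.053×1477.3 = 78.297 tonne/day.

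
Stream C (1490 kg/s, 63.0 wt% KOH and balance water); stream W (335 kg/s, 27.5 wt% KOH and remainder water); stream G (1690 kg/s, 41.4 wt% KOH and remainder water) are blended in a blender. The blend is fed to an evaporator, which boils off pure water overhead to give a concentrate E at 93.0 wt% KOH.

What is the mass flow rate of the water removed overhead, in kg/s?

1654 kg/s

KOH entering = 1490×0.630 + 335×0.275 + 1690×0.414 = 1730.5 kg/s.
All KOH reports to E, so E = 1730.5/0.930 = 1860.7 kg/s.
Total feed = 3515 kg/s; overhead = 3515 − 1860.7 = 1654.3 kg/s.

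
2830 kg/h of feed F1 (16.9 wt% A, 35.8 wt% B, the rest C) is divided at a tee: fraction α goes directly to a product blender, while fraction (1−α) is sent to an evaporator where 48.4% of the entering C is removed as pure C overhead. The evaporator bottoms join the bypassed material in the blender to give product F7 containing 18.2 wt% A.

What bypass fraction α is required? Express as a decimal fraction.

0.688

All 2830×0.169 = 478.27 kg/h of A reaches F7, so F7 = 478.27/0.182 = 2627.9 kg/h and vapour = 202.14 kg/h.
The evaporator receives (1−α)·2830 of feed at 0.473 C and removes 0.484 of that C:
0.484×0.473×(1−α)×2830 = 202.14
(1−α) = 202.14/647.88 = 0.3120;  α = 0.6880.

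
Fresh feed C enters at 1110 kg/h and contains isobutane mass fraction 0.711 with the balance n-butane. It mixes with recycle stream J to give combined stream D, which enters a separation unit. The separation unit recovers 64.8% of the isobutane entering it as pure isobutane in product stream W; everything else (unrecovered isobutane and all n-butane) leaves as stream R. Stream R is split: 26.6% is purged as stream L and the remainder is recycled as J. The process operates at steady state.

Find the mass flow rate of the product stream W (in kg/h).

689.6 kg/h

isobutane in D: m_A = 1110×0.711 + (1−0.266)·(1−0.648)·m_A, so m_A = 789.21/0.7416 = 1064.2 kg/h.
Product W = 0.648×1064.2 = 689.57 kg/h.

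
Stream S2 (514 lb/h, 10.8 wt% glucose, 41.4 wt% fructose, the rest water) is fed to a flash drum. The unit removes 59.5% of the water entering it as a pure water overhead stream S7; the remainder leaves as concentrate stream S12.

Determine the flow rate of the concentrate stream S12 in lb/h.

water entering = 514×0.478 = 245.69 lb/h; overhead removed = 0.595×245.69 = 146.19 lb/h.
Concentrate = 514 − 146.19 = 367.81 lb/h.

367.8 lb/h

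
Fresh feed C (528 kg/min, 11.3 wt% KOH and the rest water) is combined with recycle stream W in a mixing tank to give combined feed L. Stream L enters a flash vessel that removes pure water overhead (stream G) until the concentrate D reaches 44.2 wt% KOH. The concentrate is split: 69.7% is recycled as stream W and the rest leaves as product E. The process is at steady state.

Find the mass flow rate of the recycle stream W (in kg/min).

Overall KOH balance (none leaves overhead): KOH in fresh feed = KOH in product, i.e. 528×0.113 = (1−0.697)·D·0.442.
D = 59.664/(0.442×0.303) = 445.5 kg/min.
Recycle W = 0.697×445.5 = 310.51 kg/min.

310.5 kg/min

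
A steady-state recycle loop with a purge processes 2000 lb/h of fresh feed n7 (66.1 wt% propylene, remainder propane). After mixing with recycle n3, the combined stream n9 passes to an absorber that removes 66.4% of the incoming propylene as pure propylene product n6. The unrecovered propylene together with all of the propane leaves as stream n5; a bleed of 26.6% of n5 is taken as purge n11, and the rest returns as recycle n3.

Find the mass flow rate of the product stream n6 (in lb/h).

propylene in n9: m_A = 2000×0.661 + (1−0.266)·(1−0.664)·m_A, so m_A = 1322/0.7534 = 1754.8 lb/h.
Product n6 = 0.664×1754.8 = 1165.2 lb/h.

1165 lb/h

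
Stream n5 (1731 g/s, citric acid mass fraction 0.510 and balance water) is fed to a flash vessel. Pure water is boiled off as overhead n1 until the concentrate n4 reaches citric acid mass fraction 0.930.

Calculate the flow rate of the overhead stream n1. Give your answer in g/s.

781.7 g/s

citric acid is conserved: 1731×0.510 = 882.81 g/s all reports to the concentrate.
Concentrate = 882.81/(target fraction) = 949.26 g/s.
Overhead = 1731 − 949.26 = 781.74 g/s.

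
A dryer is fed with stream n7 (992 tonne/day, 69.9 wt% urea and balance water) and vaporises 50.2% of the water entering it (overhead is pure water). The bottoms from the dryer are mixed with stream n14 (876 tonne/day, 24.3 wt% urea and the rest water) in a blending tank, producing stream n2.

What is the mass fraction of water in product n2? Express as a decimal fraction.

Vapour removed = 0.502×0.301×992 = 149.89 tonne/day; concentrate = 842.11 tonne/day.
water reaching the mixer = 148.7 (from concentrate) + 876×0.757 = 811.83 tonne/day.
Product flow = 842.11 + 876 = 1718.1 tonne/day; water fraction = 0.473.

0.473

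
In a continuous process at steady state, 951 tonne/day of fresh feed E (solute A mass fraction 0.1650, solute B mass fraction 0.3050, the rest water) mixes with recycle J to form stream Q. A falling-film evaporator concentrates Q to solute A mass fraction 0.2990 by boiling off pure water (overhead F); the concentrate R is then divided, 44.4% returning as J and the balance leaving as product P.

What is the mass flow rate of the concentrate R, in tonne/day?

943.9 tonne/day

Overall solute A balance (none leaves overhead): solute A in fresh feed = solute A in product, i.e. 951×0.165 = (1−0.444)·R·0.299.
R = 156.92/(0.299×0.556) = 943.88 tonne/day.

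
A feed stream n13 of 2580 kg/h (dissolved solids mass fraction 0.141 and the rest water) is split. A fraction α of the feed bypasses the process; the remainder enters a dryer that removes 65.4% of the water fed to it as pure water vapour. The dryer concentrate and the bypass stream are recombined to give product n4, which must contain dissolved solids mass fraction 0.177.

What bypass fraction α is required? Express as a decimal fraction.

0.638

All 2580×0.141 = 363.78 kg/h of dissolved solids reaches n4, so n4 = 363.78/0.177 = 2055.3 kg/h and vapour = 524.75 kg/h.
The evaporator receives (1−α)·2580 of feed at 0.859 water and removes 0.654 of that water:
0.654×0.859×(1−α)×2580 = 524.75
(1−α) = 524.75/1449.4 = 0.3620;  α = 0.6380.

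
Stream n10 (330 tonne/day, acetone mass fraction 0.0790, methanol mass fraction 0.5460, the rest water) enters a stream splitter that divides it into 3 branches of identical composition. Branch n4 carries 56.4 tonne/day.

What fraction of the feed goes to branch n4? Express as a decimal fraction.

0.171

Fraction to n4 = 56.4/330 = 0.1709.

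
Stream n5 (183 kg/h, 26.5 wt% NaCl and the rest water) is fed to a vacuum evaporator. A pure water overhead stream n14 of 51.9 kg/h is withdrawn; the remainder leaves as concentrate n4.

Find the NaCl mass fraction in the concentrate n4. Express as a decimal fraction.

NaCl is not removed: 183×0.265 = 48.495 kg/h of NaCl enters n4.
Concentrate = 183 − 51.9 = 131.1 kg/h.
Mass fraction = 48.495/131.1 = 0.3699.

0.3699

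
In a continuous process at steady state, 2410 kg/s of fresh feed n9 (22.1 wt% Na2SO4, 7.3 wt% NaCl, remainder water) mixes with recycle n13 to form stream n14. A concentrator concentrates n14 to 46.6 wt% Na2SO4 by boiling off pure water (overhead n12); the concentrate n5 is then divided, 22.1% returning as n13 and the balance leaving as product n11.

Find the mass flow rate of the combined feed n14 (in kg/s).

Overall Na2SO4 balance (none leaves overhead): Na2SO4 in fresh feed = Na2SO4 in product, i.e. 2410×0.221 = (1−0.221)·n5·0.466.
n5 = 532.61/(0.466×0.779) = 1467.2 kg/s.
Recycle n13 = 0.221×1467.2 = 324.25 kg/s.
Combined feed n14 = 2410 + 324.25 = 2734.2 kg/s.

2734 kg/s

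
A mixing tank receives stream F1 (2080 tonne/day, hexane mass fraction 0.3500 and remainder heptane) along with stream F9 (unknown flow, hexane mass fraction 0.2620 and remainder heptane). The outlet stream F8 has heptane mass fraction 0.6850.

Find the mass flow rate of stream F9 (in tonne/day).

Let F9 be the unknown flow. Total out = 2080 + F9.
heptane balance: 1352 + 0.738·F9 = 0.685·(2080 + F9)
(0.738 − 0.685)·F9 = 0.685×2080 − 1352 = 72.8
F9 = 72.8 / 0.053 = 1373.6 tonne/day

1374 tonne/day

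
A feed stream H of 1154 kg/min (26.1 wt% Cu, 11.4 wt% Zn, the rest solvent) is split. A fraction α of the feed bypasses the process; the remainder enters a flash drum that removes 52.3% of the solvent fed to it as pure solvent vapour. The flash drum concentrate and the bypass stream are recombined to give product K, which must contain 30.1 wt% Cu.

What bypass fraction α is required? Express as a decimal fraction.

0.593

All 1154×0.261 = 301.19 kg/min of Cu reaches K, so K = 301.19/0.301 = 1000.6 kg/min and vapour = 153.36 kg/min.
The evaporator receives (1−α)·1154 of feed at 0.625 solvent and removes 0.523 of that solvent:
0.523×0.625×(1−α)×1154 = 153.36
(1−α) = 153.36/377.21 = 0.4065;  α = 0.5935.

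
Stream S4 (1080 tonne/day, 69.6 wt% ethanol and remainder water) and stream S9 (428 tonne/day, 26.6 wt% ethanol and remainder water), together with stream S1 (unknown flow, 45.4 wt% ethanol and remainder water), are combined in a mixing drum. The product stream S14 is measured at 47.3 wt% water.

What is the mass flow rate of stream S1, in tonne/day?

Let S1 be the unknown flow. Total out = 1508 + S1.
water balance: 642.47 + 0.546·S1 = 0.473·(1508 + S1)
(0.546 − 0.473)·S1 = 0.473×1508 − 642.47 = 70.812
S1 = 70.812 / 0.073 = 970.03 tonne/day

970 tonne/day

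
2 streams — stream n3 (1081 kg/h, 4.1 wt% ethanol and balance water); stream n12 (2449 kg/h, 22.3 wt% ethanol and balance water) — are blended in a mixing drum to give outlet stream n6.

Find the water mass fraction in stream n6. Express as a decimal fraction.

0.833

Total flow out = 1081 + 2449 = 3530 kg/h.
water in = 1081×0.959 + 2449×0.777 = 2939.6 kg/h.
water mass fraction in n6 = 2939.6/3530 = 0.833.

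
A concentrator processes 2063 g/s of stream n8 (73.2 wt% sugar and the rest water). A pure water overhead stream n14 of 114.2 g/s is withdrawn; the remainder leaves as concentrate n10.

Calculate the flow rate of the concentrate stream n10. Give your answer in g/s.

1949 g/s

Concentrate = 2063 − 114.2 = 1948.8 g/s.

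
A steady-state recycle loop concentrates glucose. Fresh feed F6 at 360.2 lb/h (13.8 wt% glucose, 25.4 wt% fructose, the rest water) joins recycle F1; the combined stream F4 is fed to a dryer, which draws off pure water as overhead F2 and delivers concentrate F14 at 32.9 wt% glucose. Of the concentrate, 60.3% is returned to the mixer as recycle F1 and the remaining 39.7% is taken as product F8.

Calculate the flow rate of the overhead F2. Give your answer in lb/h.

209.1 lb/h

Overall glucose balance (none leaves overhead): glucose in fresh feed = glucose in product, i.e. 360.2×0.138 = (1−0.603)·F14·0.329.
F14 = 49.708/(0.329×0.397) = 380.57 lb/h.
Recycle F1 = 0.603×380.57 = 229.48 lb/h.
Combined feed F4 = 360.2 + 229.48 = 589.68 lb/h.
Overhead F2 = F4 − F14 = 589.68 − 380.57 = 209.11 lb/h.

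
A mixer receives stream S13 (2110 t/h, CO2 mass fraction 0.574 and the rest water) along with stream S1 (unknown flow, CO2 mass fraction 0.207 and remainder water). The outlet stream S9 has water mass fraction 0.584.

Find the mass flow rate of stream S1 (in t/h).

Let S1 be the unknown flow. Total out = 2110 + S1.
water balance: 898.86 + 0.793·S1 = 0.584·(2110 + S1)
(0.793 − 0.584)·S1 = 0.584×2110 − 898.86 = 333.38
S1 = 333.38 / 0.209 = 1595.1 t/h

1595 t/h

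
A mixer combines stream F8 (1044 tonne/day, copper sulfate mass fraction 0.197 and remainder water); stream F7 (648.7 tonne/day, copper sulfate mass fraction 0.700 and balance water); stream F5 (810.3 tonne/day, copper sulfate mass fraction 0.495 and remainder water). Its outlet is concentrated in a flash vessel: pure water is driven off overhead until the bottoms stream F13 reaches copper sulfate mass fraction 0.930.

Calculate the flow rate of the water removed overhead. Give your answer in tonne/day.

copper sulfate entering = 1044×0.197 + 648.7×0.700 + 810.3×0.495 = 1060.9 tonne/day.
All copper sulfate reports to F13, so F13 = 1060.9/0.930 = 1140.7 tonne/day.
Total feed = 2503 tonne/day; overhead = 2503 − 1140.7 = 1362.3 tonne/day.

1362 tonne/day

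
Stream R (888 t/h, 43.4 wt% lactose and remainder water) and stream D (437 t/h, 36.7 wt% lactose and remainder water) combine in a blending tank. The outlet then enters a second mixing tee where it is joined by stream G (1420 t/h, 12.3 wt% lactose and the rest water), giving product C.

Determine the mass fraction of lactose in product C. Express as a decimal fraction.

Overall, product flow = 2745 t/h.
lactose in = 888×0.434 + 437×0.367 + 1420×0.123 = 720.43 t/h.
lactose fraction in C = 0.262.

0.262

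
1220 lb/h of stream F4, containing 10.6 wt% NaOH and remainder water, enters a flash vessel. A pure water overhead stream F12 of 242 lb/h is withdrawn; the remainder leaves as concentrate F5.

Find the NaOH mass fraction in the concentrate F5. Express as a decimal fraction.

0.132

NaOH is not removed: 1220×0.106 = 129.32 lb/h of NaOH enters F5.
Concentrate = 1220 − 242 = 978 lb/h.
Mass fraction = 129.32/978 = 0.132.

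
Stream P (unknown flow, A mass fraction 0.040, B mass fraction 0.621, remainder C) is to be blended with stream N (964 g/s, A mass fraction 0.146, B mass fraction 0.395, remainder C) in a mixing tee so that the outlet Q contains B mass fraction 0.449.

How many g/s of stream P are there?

Let P be the unknown flow. Total out = 964 + P.
B balance: 380.78 + 0.621·P = 0.449·(964 + P)
(0.621 − 0.449)·P = 0.449×964 − 380.78 = 52.056
P = 52.056 / 0.172 = 302.65 g/s

302.7 g/s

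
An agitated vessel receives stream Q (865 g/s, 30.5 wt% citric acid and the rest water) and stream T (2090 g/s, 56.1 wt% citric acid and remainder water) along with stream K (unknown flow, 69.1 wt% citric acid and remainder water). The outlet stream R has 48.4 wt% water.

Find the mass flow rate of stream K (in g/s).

Let K be the unknown flow. Total out = 2955 + K.
water balance: 1518.7 + 0.309·K = 0.484·(2955 + K)
(0.309 − 0.484)·K = 0.484×2955 − 1518.7 = -88.465
K = -88.465 / -0.175 = 505.51 g/s

505.5 g/s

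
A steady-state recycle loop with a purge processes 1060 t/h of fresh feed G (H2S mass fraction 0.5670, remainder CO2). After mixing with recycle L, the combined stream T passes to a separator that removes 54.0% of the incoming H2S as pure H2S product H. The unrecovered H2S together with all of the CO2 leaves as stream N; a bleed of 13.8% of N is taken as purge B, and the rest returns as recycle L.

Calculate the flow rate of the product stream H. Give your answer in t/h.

H2S in T: m_A = 1060×0.567 + (1−0.138)·(1−0.540)·m_A, so m_A = 601.02/0.6035 = 995.92 t/h.
Product H = 0.540×995.92 = 537.8 t/h.

537.8 t/h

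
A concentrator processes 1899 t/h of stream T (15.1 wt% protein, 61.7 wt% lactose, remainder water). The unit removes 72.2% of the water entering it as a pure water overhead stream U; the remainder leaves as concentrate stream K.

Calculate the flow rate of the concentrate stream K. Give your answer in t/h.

1581 t/h

water entering = 1899×0.232 = 440.57 t/h; overhead removed = 0.722×440.57 = 318.09 t/h.
Concentrate = 1899 − 318.09 = 1580.9 t/h.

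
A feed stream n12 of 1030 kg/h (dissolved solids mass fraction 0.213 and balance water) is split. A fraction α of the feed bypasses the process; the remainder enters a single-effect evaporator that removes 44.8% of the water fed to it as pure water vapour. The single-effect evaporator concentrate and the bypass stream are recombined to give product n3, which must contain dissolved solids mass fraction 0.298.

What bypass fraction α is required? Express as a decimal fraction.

0.191

All 1030×0.213 = 219.39 kg/h of dissolved solids reaches n3, so n3 = 219.39/0.298 = 736.21 kg/h and vapour = 293.79 kg/h.
The evaporator receives (1−α)·1030 of feed at 0.787 water and removes 0.448 of that water:
0.448×0.787×(1−α)×1030 = 293.79
(1−α) = 293.79/363.15 = 0.8090;  α = 0.1910.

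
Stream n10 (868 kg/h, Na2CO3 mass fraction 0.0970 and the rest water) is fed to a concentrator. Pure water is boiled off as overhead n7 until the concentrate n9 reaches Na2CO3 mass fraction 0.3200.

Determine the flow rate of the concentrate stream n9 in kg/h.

Na2CO3 is conserved: 868×0.097 = 84.196 kg/h all reports to the concentrate.
Concentrate = 84.196/(target fraction) = 263.11 kg/h.

263.1 kg/h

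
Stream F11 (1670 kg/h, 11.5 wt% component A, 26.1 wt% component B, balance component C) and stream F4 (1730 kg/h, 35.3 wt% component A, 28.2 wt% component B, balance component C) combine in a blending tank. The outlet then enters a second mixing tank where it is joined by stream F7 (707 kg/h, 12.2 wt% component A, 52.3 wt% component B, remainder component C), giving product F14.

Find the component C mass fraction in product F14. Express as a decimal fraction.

Overall, product flow = 4107 kg/h.
component C in = 1670×0.624 + 1730×0.365 + 707×0.355 = 1924.5 kg/h.
component C fraction in F14 = 0.469.

0.469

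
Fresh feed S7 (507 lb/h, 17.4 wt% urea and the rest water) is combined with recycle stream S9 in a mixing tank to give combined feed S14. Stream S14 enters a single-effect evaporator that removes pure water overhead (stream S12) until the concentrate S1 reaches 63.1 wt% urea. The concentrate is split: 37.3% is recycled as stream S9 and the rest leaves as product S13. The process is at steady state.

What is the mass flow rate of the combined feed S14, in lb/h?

Overall urea balance (none leaves overhead): urea in fresh feed = urea in product, i.e. 507×0.174 = (1−0.373)·S1·0.631.
S1 = 88.218/(0.631×0.627) = 222.98 lb/h.
Recycle S9 = 0.373×222.98 = 83.17 lb/h.
Combined feed S14 = 507 + 83.17 = 590.17 lb/h.

590.2 lb/h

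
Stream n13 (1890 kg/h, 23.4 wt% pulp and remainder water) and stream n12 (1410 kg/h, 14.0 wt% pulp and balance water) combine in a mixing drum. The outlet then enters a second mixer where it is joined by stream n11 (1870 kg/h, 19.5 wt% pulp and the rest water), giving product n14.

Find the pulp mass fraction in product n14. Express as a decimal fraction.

0.1943

Overall, product flow = 5170 kg/h.
pulp in = 1890×0.234 + 1410×0.140 + 1870×0.195 = 1004.3 kg/h.
pulp fraction in n14 = 0.1943.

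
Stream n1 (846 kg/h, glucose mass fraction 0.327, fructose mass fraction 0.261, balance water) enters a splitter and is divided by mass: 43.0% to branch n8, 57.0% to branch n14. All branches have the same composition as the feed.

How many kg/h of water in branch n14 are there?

198.7 kg/h

Branch n14 total = 0.570×846 = 482.22 kg/h.
water in n14 = 0.412×482.22 = 198.67 kg/h.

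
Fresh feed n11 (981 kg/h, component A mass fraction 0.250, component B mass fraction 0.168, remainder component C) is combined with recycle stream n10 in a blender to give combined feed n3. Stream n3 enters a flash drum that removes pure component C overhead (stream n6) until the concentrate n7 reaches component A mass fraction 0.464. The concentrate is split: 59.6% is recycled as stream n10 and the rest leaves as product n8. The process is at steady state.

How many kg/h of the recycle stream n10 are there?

Overall component A balance (none leaves overhead): component A in fresh feed = component A in product, i.e. 981×0.250 = (1−0.596)·n7·0.464.
n7 = 245.25/(0.464×0.404) = 1308.3 kg/h.
Recycle n10 = 0.596×1308.3 = 779.75 kg/h.

779.8 kg/h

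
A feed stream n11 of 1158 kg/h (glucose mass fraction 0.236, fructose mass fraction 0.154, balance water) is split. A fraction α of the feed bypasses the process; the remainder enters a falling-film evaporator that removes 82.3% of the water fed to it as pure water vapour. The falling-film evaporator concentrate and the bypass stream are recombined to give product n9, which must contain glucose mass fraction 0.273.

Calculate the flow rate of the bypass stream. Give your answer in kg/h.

All 1158×0.236 = 273.29 kg/h of glucose reaches n9, so n9 = 273.29/0.273 = 1001.1 kg/h and vapour = 156.95 kg/h.
The evaporator receives (1−α)·1158 of feed at 0.610 water and removes 0.823 of that water:
0.823×0.610×(1−α)×1158 = 156.95
(1−α) = 156.95/581.35 = 0.2700;  α = 0.7300.
Bypass flow = 0.7300×1158 = 845.38 kg/h.

845.4 kg/h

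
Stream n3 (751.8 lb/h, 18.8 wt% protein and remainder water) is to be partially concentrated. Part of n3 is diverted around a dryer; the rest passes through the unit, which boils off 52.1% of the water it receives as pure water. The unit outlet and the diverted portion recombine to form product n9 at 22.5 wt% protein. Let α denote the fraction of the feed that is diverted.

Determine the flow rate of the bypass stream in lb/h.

459.6 lb/h

All 751.8×0.188 = 141.34 lb/h of protein reaches n9, so n9 = 141.34/0.225 = 628.17 lb/h and vapour = 123.63 lb/h.
The evaporator receives (1−α)·751.8 of feed at 0.812 water and removes 0.521 of that water:
0.521×0.812×(1−α)×751.8 = 123.63
(1−α) = 123.63/318.05 = 0.3887;  α = 0.6113.
Bypass flow = 0.6113×751.8 = 459.57 lb/h.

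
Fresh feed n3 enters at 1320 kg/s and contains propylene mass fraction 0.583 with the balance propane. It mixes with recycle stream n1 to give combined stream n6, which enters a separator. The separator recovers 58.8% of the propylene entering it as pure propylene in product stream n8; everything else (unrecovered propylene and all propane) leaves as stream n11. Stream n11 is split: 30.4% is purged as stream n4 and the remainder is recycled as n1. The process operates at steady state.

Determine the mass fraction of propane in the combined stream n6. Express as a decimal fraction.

propane enters only via n3 and leaves only via the purge: 1320×0.417 = 0.304×(propane in n11), and the separator passes all propane, so propane in n6 = propane in n11 = 1810.7 kg/s.
propylene in n6: m_A = 1320×0.583 + (1−0.304)·(1−0.588)·m_A, so m_A = 769.56/0.7132 = 1079 kg/s.
n6 = 1079 + 1810.7 = 2889.6 kg/s.
propane fraction in n6 = 1810.7/2889.6 = 0.627.

0.627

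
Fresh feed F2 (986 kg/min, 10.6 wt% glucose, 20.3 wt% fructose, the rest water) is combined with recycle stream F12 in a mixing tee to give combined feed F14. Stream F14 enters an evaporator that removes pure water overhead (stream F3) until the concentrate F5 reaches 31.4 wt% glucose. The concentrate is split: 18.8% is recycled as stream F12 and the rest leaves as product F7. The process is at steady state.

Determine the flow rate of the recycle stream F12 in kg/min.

77.06 kg/min

Overall glucose balance (none leaves overhead): glucose in fresh feed = glucose in product, i.e. 986×0.106 = (1−0.188)·F5·0.314.
F5 = 104.52/(0.314×0.812) = 409.92 kg/min.
Recycle F12 = 0.188×409.92 = 77.065 kg/min.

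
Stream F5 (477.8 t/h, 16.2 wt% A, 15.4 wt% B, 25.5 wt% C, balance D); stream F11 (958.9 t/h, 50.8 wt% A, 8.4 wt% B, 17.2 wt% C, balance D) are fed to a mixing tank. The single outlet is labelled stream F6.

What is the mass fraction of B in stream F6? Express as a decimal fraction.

0.1073

Total flow out = 477.8 + 958.9 = 1436.7 t/h.
B in = 477.8×0.154 + 958.9×0.084 = 154.13 t/h.
B mass fraction in F6 = 154.13/1436.7 = 0.1073.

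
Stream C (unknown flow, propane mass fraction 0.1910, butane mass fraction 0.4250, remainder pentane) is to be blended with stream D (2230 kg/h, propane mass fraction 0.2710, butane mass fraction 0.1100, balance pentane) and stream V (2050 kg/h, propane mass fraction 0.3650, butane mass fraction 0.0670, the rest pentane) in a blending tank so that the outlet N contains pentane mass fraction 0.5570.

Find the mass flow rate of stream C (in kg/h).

929.5 kg/h

Let C be the unknown flow. Total out = 4280 + C.
pentane balance: 2544.8 + 0.384·C = 0.557·(4280 + C)
(0.384 − 0.557)·C = 0.557×4280 − 2544.8 = -160.81
C = -160.81 / -0.173 = 929.54 kg/h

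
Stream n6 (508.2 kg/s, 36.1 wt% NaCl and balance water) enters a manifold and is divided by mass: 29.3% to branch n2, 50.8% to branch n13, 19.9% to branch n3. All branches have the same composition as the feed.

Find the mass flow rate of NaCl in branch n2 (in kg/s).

53.75 kg/s

Branch n2 total = 0.293×508.2 = 148.9 kg/s.
NaCl in n2 = 0.361×148.9 = 53.754 kg/s.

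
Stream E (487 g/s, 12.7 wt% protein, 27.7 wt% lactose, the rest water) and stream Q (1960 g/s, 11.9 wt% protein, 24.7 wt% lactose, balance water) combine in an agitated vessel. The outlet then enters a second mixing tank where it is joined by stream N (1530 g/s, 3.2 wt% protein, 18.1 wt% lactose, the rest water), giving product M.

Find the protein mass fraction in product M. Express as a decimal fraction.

0.087

Overall, product flow = 3977 g/s.
protein in = 487×0.127 + 1960×0.119 + 1530×0.032 = 344.05 g/s.
protein fraction in M = 0.087.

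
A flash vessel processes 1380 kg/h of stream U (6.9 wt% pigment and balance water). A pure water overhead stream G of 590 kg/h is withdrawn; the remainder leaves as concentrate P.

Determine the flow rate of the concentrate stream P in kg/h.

790 kg/h

Concentrate = 1380 − 590 = 790 kg/h.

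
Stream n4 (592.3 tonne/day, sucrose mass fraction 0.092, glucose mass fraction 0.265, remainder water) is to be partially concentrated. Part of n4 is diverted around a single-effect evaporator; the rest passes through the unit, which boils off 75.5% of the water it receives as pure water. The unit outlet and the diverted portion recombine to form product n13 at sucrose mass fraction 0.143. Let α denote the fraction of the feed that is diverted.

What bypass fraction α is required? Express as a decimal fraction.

0.265

All 592.3×0.092 = 54.492 tonne/day of sucrose reaches n13, so n13 = 54.492/0.143 = 381.06 tonne/day and vapour = 211.24 tonne/day.
The evaporator receives (1−α)·592.3 of feed at 0.643 water and removes 0.755 of that water:
0.755×0.643×(1−α)×592.3 = 211.24
(1−α) = 211.24/287.54 = 0.7346;  α = 0.2654.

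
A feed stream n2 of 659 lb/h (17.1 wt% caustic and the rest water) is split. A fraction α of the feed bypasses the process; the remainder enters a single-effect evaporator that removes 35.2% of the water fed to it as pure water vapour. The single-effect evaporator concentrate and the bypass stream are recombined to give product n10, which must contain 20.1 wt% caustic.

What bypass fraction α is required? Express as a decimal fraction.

All 659×0.171 = 112.69 lb/h of caustic reaches n10, so n10 = 112.69/0.201 = 560.64 lb/h and vapour = 98.358 lb/h.
The evaporator receives (1−α)·659 of feed at 0.829 water and removes 0.352 of that water:
0.352×0.829×(1−α)×659 = 98.358
(1−α) = 98.358/192.3 = 0.5115;  α = 0.4885.

0.489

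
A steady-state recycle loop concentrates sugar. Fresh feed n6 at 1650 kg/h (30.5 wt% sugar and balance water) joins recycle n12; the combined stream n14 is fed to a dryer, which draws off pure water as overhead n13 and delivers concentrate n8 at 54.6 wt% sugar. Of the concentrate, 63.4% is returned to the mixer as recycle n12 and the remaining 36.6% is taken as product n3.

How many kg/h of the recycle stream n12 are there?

1597 kg/h

Overall sugar balance (none leaves overhead): sugar in fresh feed = sugar in product, i.e. 1650×0.305 = (1−0.634)·n8·0.546.
n8 = 503.25/(0.546×0.366) = 2518.3 kg/h.
Recycle n12 = 0.634×2518.3 = 1596.6 kg/h.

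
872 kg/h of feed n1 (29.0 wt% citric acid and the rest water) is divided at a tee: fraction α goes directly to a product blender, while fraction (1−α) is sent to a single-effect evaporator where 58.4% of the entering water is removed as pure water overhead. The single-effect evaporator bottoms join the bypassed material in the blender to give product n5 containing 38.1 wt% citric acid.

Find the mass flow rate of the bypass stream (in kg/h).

369.7 kg/h

All 872×0.290 = 252.88 kg/h of citric acid reaches n5, so n5 = 252.88/0.381 = 663.73 kg/h and vapour = 208.27 kg/h.
The evaporator receives (1−α)·872 of feed at 0.710 water and removes 0.584 of that water:
0.584×0.710×(1−α)×872 = 208.27
(1−α) = 208.27/361.57 = 0.5760;  α = 0.4240.
Bypass flow = 0.4240×872 = 369.7 kg/h.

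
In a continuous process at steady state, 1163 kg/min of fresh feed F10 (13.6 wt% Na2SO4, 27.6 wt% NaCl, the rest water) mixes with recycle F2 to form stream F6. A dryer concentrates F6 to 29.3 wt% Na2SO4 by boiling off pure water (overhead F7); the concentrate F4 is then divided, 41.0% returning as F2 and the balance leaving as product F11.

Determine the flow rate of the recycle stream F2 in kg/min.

Overall Na2SO4 balance (none leaves overhead): Na2SO4 in fresh feed = Na2SO4 in product, i.e. 1163×0.136 = (1−0.410)·F4·0.293.
F4 = 158.17/(0.293×0.590) = 914.95 kg/min.
Recycle F2 = 0.410×914.95 = 375.13 kg/min.

375.1 kg/min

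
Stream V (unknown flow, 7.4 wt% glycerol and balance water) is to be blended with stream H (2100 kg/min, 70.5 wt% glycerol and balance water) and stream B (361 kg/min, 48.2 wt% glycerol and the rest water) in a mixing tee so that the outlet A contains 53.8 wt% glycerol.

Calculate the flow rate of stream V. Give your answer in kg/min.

712.2 kg/min

Let V be the unknown flow. Total out = 2461 + V.
glycerol balance: 1654.5 + 0.074·V = 0.538·(2461 + V)
(0.074 − 0.538)·V = 0.538×2461 − 1654.5 = -330.48
V = -330.48 / -0.464 = 712.25 kg/min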